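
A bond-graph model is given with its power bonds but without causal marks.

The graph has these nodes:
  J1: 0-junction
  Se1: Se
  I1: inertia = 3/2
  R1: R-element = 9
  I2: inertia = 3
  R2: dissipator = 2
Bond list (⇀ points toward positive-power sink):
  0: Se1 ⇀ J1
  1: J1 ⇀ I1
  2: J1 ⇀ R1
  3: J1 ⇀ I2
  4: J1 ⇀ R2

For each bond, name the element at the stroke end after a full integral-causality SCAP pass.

bond 0 stroke at J1
bond 1 stroke at I1
bond 2 stroke at R1
bond 3 stroke at I2
bond 4 stroke at R2

β0 →J1  (Se1: effort source, stroke at far end)
β1 →I1  (J1 effort already set via bond 0)
β2 →R1  (common-e at J1 fixed by 0)
β3 →I2  (J1: bond 0 brought effort, rest push out)
β4 →R2  (common-e at J1 fixed by 0)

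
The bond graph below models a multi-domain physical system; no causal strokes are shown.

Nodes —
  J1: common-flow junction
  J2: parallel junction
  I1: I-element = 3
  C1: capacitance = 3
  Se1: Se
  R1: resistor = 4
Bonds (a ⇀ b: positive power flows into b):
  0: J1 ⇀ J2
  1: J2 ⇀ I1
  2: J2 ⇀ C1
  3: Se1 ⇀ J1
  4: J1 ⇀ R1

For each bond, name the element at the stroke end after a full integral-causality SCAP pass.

bond 3 stroke at J1  (source Se1 imposes e)
bond 1 stroke at I1  (prefer integral on I1)
bond 2 stroke at J2  (C1 integral (e out))
bond 0 stroke at J1  (0-jn J2 has e-setter on 2)
bond 4 stroke at R1  (J1 needs exactly one f-in)

b0 stroke→J1
b1 stroke→I1
b2 stroke→J2
b3 stroke→J1
b4 stroke→R1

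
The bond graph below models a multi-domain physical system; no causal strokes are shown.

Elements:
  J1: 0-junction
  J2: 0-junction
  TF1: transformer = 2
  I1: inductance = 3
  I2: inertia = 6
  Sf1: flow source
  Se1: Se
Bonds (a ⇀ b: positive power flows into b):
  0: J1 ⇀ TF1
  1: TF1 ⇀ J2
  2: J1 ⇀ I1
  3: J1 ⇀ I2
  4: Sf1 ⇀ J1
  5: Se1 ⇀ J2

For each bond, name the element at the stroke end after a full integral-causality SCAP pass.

β0 stroke→J1
β1 stroke→TF1
β2 stroke→I1
β3 stroke→I2
β4 stroke→Sf1
β5 stroke→J2

#4 →Sf1  (source Sf1 imposes f)
#5 →J2  (Se1: effort source, stroke at far end)
#1 →TF1  (0-jn J2 has e-setter on 5)
#0 →J1  (TF1 one-in-one-out from 1)
#2 →I1  (common-e at J1 fixed by 0)
#3 →I2  (J1 effort already set via bond 0)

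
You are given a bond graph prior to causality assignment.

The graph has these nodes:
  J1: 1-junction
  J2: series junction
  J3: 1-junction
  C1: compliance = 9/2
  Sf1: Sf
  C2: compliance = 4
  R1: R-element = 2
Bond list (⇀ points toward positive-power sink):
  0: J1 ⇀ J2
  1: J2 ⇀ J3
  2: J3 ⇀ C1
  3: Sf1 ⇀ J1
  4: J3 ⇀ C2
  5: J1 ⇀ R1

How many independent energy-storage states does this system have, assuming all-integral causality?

2  (C1, C2 all integral)

β3 |Sf1  (Sf1 (Sf) sets flow on bond)
β0 |J1  (common-f at J1 fixed by 3)
β5 |J1  (J1 flow already set via bond 3)
β1 |J2  (common-f at J2 fixed by 0)
β2 |J3  (common-f at J3 fixed by 1)
β4 |J3  (common-f at J3 fixed by 1)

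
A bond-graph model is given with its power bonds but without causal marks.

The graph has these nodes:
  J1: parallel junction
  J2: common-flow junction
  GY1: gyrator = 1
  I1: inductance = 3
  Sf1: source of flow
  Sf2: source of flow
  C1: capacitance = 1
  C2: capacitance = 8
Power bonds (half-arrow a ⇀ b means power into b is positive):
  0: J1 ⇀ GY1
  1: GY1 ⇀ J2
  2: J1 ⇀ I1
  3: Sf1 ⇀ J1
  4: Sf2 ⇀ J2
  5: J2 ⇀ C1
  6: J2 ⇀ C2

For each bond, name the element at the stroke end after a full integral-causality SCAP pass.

β0 stroke at J1
β1 stroke at J2
β2 stroke at I1
β3 stroke at Sf1
β4 stroke at Sf2
β5 stroke at J2
β6 stroke at J2

b3 →Sf1  (Sf1 fixes flow; stroke at Sf1)
b4 →Sf2  (source Sf2 imposes f)
b1 →J2  (common-f at J2 fixed by 4)
b5 →J2  (J2: bond 4 brought flow, rest push out)
b6 →J2  (J2 flow already set via bond 4)
b0 →J1  (GY1 both-in/both-out from 1)
b2 →I1  (common-e at J1 fixed by 0)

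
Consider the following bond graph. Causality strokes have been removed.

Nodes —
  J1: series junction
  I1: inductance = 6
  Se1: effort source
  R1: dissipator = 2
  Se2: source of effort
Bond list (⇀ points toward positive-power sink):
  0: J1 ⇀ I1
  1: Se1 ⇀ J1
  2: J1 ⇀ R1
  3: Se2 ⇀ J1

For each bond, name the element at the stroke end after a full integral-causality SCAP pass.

b1 |J1  (source Se1 imposes e)
b3 |J1  (Se2 fixes effort; stroke away)
b0 |I1  (I1 integral (f out))
b2 |J1  (J1: bond 0 brought flow, rest push out)

#0 |I1
#1 |J1
#2 |J1
#3 |J1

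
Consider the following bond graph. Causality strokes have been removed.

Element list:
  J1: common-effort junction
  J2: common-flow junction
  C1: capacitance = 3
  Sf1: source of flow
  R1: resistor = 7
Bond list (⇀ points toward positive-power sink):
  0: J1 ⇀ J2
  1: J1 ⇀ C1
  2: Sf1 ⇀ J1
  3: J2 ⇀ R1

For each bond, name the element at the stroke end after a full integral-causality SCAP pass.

b2 stroke→Sf1  (Sf1 (Sf) sets flow on bond)
b1 stroke→J1  (prefer integral on C1)
b0 stroke→J2  (J1 effort already set via bond 1)
b3 stroke→R1  (only one flow-in slot at J2)

bond 0 →J2
bond 1 →J1
bond 2 →Sf1
bond 3 →R1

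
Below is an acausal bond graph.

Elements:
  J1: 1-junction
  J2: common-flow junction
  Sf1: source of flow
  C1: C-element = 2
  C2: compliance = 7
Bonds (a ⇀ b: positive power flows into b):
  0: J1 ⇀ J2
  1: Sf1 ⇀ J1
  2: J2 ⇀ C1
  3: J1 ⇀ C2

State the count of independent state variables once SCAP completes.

2  (C1, C2 all integral)

β1 |Sf1  (Sf1: flow source, stroke at near end)
β0 |J1  (1-jn J1 has f-setter on 1)
β3 |J1  (J1: bond 1 brought flow, rest push out)
β2 |J2  (J2 flow already set via bond 0)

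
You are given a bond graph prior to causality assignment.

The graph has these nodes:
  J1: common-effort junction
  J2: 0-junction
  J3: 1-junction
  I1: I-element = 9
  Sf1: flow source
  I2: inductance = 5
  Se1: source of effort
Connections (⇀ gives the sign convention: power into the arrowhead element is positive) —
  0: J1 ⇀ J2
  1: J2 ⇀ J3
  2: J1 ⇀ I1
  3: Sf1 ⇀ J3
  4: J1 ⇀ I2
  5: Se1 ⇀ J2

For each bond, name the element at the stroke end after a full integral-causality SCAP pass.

#3 stroke at Sf1  (Sf1: flow source, stroke at near end)
#5 stroke at J2  (Se1 (Se) sets effort on bond)
#0 stroke at J1  (common-e at J2 fixed by 5)
#1 stroke at J3  (J2 effort already set via bond 5)
#2 stroke at I1  (J1 effort already set via bond 0)
#4 stroke at I2  (J1: bond 0 brought effort, rest push out)

bond 0 |J1
bond 1 |J3
bond 2 |I1
bond 3 |Sf1
bond 4 |I2
bond 5 |J2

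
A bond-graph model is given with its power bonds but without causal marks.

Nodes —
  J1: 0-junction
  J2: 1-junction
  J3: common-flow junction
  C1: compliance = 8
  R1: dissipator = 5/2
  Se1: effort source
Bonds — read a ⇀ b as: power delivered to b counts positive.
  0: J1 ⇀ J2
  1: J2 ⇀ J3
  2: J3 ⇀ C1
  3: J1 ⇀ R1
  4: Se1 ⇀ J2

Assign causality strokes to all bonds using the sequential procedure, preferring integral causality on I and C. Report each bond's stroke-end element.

b4 stroke→J2  (source Se1 imposes e)
b2 stroke→J3  (C1 integral (e out))
b1 stroke→J2  (J3: last free bond brings flow in)
b0 stroke→J1  (closing 1-jn rule on J2)
b3 stroke→R1  (J1 effort already set via bond 0)

#0 stroke at J1
#1 stroke at J2
#2 stroke at J3
#3 stroke at R1
#4 stroke at J2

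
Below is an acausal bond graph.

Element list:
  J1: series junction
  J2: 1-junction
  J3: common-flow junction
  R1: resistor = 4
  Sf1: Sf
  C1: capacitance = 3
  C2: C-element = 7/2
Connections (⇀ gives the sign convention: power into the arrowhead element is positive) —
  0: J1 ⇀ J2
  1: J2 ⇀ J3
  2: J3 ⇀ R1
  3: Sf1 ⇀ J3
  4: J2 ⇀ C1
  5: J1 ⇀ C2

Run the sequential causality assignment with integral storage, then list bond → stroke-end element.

#3 →Sf1  (Sf1: flow source, stroke at near end)
#1 →J3  (common-f at J3 fixed by 3)
#2 →J3  (J3 flow already set via bond 3)
#0 →J2  (1-jn J2 has f-setter on 1)
#4 →J2  (common-f at J2 fixed by 1)
#5 →J1  (common-f at J1 fixed by 0)

b0 →J2
b1 →J3
b2 →J3
b3 →Sf1
b4 →J2
b5 →J1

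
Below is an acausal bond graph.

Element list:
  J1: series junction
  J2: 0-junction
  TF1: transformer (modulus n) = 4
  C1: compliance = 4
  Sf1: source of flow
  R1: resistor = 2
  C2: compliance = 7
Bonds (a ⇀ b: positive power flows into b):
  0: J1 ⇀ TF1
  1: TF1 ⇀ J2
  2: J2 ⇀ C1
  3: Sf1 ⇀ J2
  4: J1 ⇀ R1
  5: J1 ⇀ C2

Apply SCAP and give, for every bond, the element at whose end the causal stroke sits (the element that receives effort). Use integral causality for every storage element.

β3 stroke at Sf1  (Sf1 fixes flow; stroke at Sf1)
β2 stroke at J2  (C1 outputs effort q/C1)
β1 stroke at TF1  (J2: bond 2 brought effort, rest push out)
β0 stroke at J1  (TF1 one-in-one-out from 1)
β5 stroke at J1  (C2 outputs effort q/C2)
β4 stroke at R1  (only one flow-in slot at J1)

b0 |J1
b1 |TF1
b2 |J2
b3 |Sf1
b4 |R1
b5 |J1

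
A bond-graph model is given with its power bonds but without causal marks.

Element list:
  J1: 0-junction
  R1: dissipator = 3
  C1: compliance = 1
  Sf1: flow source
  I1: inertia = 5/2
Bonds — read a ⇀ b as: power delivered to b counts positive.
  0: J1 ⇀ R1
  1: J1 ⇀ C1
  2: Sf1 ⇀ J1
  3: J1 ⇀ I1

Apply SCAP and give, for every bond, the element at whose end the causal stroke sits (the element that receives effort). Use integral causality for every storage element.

#2 |Sf1  (Sf1 (Sf) sets flow on bond)
#1 |J1  (prefer integral on C1)
#0 |R1  (J1: bond 1 brought effort, rest push out)
#3 |I1  (J1 effort already set via bond 1)

β0 |R1
β1 |J1
β2 |Sf1
β3 |I1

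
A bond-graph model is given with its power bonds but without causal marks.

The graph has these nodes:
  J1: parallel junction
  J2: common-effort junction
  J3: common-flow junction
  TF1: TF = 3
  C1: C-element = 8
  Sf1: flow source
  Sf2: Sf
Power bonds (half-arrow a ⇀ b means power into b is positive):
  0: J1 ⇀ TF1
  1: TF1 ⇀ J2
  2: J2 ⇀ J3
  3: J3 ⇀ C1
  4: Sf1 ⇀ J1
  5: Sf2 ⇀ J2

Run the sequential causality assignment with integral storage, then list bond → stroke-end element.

β4 stroke→Sf1  (Sf1 fixes flow; stroke at Sf1)
β5 stroke→Sf2  (source Sf2 imposes f)
β0 stroke→J1  (only one effort-in slot at J1)
β1 stroke→TF1  (through TF1, causality passes straight; one stroke at TF1)
β2 stroke→J2  (only one effort-in slot at J2)
β3 stroke→J3  (J3 flow already set via bond 2)

β0 |J1
β1 |TF1
β2 |J2
β3 |J3
β4 |Sf1
β5 |Sf2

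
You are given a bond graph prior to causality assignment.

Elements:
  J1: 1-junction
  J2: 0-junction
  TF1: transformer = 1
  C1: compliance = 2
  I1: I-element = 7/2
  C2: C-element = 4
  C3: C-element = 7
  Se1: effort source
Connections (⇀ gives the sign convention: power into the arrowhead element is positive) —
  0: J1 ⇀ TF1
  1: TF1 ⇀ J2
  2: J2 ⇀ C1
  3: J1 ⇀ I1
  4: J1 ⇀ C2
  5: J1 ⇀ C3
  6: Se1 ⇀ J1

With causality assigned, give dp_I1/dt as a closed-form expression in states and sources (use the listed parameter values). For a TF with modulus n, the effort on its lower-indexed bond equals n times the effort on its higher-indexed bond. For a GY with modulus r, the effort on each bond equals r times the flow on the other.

dp_I1/dt = E_Se1 - q_C1/2 - q_C2/4 - q_C3/7

b6 stroke at J1  (Se1 (Se) sets effort on bond)
b2 stroke at J2  (C1 integral (e out))
b1 stroke at TF1  (0-jn J2 has e-setter on 2)
b0 stroke at J1  (TF1: transformer flips bond 1)
b3 stroke at I1  (I1 integral (f out))
b4 stroke at J1  (J1 flow already set via bond 3)
b5 stroke at J1  (common-f at J1 fixed by 3)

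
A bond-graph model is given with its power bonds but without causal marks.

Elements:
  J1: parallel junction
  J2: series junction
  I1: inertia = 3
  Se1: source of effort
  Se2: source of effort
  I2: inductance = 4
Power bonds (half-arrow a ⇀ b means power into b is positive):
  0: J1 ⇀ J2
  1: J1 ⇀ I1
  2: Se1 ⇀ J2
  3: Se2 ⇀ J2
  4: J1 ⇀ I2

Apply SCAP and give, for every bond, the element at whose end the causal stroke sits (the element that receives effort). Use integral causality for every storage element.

β2 →J2  (Se1 fixes effort; stroke away)
β3 →J2  (Se2 (Se) sets effort on bond)
β0 →J1  (J2: last free bond brings flow in)
β1 →I1  (J1: bond 0 brought effort, rest push out)
β4 →I2  (0-jn J1 has e-setter on 0)

#0 |J1
#1 |I1
#2 |J2
#3 |J2
#4 |I2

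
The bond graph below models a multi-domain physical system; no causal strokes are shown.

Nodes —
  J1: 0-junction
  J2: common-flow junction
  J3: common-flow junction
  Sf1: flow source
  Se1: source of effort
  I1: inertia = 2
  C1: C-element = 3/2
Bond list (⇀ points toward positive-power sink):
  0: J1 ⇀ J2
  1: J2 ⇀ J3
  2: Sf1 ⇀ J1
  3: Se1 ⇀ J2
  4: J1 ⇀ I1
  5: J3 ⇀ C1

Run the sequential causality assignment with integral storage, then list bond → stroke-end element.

bond 2 →Sf1  (Sf1: flow source, stroke at near end)
bond 3 →J2  (Se1 (Se) sets effort on bond)
bond 4 →I1  (I1 integral (f out))
bond 0 →J1  (J1 needs exactly one e-in)
bond 1 →J2  (common-f at J2 fixed by 0)
bond 5 →J3  (common-f at J3 fixed by 1)

bond 0 stroke at J1
bond 1 stroke at J2
bond 2 stroke at Sf1
bond 3 stroke at J2
bond 4 stroke at I1
bond 5 stroke at J3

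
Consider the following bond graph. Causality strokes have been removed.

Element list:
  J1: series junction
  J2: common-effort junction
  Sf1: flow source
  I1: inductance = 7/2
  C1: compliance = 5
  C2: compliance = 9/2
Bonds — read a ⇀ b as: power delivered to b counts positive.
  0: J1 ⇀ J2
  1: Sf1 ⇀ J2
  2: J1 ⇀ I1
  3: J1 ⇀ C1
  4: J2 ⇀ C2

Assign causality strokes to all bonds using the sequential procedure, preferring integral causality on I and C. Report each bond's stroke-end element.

b0 stroke at J1
b1 stroke at Sf1
b2 stroke at I1
b3 stroke at J1
b4 stroke at J2

bond 1 →Sf1  (Sf1: flow source, stroke at near end)
bond 2 →I1  (prefer integral on I1)
bond 0 →J1  (1-jn J1 has f-setter on 2)
bond 3 →J1  (J1 flow already set via bond 2)
bond 4 →J2  (J2: last free bond brings effort in)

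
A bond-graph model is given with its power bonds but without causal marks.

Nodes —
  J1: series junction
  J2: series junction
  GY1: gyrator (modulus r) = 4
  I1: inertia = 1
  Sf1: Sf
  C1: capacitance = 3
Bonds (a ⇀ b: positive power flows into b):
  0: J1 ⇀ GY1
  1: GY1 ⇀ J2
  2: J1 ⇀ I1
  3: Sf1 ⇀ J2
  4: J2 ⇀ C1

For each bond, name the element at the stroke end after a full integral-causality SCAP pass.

b3 stroke→Sf1  (source Sf1 imposes f)
b1 stroke→J2  (common-f at J2 fixed by 3)
b4 stroke→J2  (common-f at J2 fixed by 3)
b0 stroke→J1  (GY GY1: same side as bond 1)
b2 stroke→I1  (only one flow-in slot at J1)

bond 0 stroke→J1
bond 1 stroke→J2
bond 2 stroke→I1
bond 3 stroke→Sf1
bond 4 stroke→J2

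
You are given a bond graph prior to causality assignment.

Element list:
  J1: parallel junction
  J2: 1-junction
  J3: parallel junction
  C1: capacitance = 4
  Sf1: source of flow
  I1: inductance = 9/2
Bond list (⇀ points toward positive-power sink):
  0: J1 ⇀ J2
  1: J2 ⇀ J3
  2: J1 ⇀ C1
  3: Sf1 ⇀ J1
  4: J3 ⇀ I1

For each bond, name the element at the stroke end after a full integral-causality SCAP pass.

β3 stroke at Sf1  (source Sf1 imposes f)
β2 stroke at J1  (prefer integral on C1)
β0 stroke at J2  (0-jn J1 has e-setter on 2)
β1 stroke at J3  (J2 needs exactly one f-in)
β4 stroke at I1  (J3: bond 1 brought effort, rest push out)

b0 stroke→J2
b1 stroke→J3
b2 stroke→J1
b3 stroke→Sf1
b4 stroke→I1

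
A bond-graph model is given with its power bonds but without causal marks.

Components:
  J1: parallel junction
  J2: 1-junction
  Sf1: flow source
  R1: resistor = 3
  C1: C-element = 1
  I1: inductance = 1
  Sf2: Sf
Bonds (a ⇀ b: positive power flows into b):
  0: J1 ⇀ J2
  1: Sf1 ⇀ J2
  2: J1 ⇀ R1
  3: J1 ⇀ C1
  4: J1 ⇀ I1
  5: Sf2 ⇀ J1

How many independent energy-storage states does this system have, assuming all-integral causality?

2  (C1, I1 all integral)

β1 |Sf1  (source Sf1 imposes f)
β5 |Sf2  (Sf2 (Sf) sets flow on bond)
β0 |J2  (J2: bond 1 brought flow, rest push out)
β3 |J1  (C1 outputs effort q/C1)
β2 |R1  (0-jn J1 has e-setter on 3)
β4 |I1  (0-jn J1 has e-setter on 3)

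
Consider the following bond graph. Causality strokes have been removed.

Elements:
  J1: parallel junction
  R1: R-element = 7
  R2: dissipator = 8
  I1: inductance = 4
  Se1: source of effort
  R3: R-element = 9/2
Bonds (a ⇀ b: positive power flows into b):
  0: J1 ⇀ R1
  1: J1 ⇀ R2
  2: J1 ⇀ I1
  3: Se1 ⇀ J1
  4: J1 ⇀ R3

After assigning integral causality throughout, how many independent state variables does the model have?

1  (I1 all integral)

β3 stroke→J1  (Se1 fixes effort; stroke away)
β0 stroke→R1  (J1: bond 3 brought effort, rest push out)
β1 stroke→R2  (J1: bond 3 brought effort, rest push out)
β2 stroke→I1  (J1 effort already set via bond 3)
β4 stroke→R3  (0-jn J1 has e-setter on 3)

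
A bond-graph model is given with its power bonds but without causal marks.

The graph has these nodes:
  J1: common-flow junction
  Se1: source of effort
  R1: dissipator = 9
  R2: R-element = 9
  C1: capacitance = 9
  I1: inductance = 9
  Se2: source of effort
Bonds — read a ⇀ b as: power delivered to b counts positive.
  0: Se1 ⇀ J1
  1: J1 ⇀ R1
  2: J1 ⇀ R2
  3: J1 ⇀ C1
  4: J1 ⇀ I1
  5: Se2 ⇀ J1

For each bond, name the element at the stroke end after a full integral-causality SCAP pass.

bond 0 →J1  (Se1 (Se) sets effort on bond)
bond 5 →J1  (Se2 fixes effort; stroke away)
bond 3 →J1  (C1: C, integral causality)
bond 4 →I1  (I1 integral (f out))
bond 1 →J1  (J1 flow already set via bond 4)
bond 2 →J1  (J1 flow already set via bond 4)

#0 |J1
#1 |J1
#2 |J1
#3 |J1
#4 |I1
#5 |J1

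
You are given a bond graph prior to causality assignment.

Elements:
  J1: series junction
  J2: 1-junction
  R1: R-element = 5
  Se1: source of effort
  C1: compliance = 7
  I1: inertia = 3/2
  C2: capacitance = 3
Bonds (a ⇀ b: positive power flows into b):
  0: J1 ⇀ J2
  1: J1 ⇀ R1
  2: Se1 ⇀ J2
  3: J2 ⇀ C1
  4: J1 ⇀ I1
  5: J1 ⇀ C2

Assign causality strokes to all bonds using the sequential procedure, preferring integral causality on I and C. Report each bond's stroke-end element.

β0 stroke→J1
β1 stroke→J1
β2 stroke→J2
β3 stroke→J2
β4 stroke→I1
β5 stroke→J1

β2 stroke at J2  (Se1 fixes effort; stroke away)
β3 stroke at J2  (C1 integral (e out))
β0 stroke at J1  (closing 1-jn rule on J2)
β4 stroke at I1  (I1: I, integral causality)
β1 stroke at J1  (common-f at J1 fixed by 4)
β5 stroke at J1  (common-f at J1 fixed by 4)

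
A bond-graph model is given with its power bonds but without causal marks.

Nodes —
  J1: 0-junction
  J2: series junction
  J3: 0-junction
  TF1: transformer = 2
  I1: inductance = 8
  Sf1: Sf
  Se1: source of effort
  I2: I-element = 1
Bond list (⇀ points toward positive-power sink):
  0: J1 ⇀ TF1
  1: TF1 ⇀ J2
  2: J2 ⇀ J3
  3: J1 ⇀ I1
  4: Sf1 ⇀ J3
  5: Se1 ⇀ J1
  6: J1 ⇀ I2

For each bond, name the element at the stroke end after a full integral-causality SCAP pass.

bond 4 stroke→Sf1  (Sf1 fixes flow; stroke at Sf1)
bond 5 stroke→J1  (Se1 (Se) sets effort on bond)
bond 0 stroke→TF1  (J1: bond 5 brought effort, rest push out)
bond 3 stroke→I1  (J1: bond 5 brought effort, rest push out)
bond 6 stroke→I2  (0-jn J1 has e-setter on 5)
bond 2 stroke→J3  (only one effort-in slot at J3)
bond 1 stroke→J2  (TF1 one-in-one-out from 0)

bond 0 stroke→TF1
bond 1 stroke→J2
bond 2 stroke→J3
bond 3 stroke→I1
bond 4 stroke→Sf1
bond 5 stroke→J1
bond 6 stroke→I2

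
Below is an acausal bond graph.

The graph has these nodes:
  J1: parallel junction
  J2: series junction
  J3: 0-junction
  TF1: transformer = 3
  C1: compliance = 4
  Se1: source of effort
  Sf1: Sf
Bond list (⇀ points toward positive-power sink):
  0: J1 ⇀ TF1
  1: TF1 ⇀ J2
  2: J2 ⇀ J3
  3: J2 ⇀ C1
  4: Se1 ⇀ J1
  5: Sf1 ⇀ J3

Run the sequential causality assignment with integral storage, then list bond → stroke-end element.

#4 →J1  (Se1 fixes effort; stroke away)
#5 →Sf1  (source Sf1 imposes f)
#0 →TF1  (0-jn J1 has e-setter on 4)
#2 →J3  (only one effort-in slot at J3)
#1 →J2  (through TF1, causality passes straight; one stroke at TF1)
#3 →J2  (common-f at J2 fixed by 2)

bond 0 stroke at TF1
bond 1 stroke at J2
bond 2 stroke at J3
bond 3 stroke at J2
bond 4 stroke at J1
bond 5 stroke at Sf1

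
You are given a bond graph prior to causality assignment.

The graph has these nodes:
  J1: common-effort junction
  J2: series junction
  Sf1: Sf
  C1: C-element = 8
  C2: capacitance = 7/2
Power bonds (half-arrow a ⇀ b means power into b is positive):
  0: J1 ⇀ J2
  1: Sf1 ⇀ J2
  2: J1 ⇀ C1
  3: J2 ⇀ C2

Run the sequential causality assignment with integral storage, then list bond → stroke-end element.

#1 |Sf1  (Sf1 fixes flow; stroke at Sf1)
#0 |J2  (common-f at J2 fixed by 1)
#3 |J2  (1-jn J2 has f-setter on 1)
#2 |J1  (only one effort-in slot at J1)

#0 →J2
#1 →Sf1
#2 →J1
#3 →J2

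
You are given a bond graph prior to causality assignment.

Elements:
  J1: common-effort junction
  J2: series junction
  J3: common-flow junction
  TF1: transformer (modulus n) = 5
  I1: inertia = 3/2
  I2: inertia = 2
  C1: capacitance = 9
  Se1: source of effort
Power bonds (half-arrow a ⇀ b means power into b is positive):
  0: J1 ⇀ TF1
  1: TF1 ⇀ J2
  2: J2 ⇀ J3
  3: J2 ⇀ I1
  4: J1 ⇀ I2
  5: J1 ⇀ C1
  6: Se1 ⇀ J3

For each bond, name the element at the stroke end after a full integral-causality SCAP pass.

#0 stroke at TF1
#1 stroke at J2
#2 stroke at J2
#3 stroke at I1
#4 stroke at I2
#5 stroke at J1
#6 stroke at J3

β6 →J3  (Se1: effort source, stroke at far end)
β2 →J2  (only one flow-in slot at J3)
β3 →I1  (prefer integral on I1)
β1 →J2  (J2 flow already set via bond 3)
β0 →TF1  (through TF1, causality passes straight; one stroke at TF1)
β4 →I2  (I2: I, integral causality)
β5 →J1  (J1: last free bond brings effort in)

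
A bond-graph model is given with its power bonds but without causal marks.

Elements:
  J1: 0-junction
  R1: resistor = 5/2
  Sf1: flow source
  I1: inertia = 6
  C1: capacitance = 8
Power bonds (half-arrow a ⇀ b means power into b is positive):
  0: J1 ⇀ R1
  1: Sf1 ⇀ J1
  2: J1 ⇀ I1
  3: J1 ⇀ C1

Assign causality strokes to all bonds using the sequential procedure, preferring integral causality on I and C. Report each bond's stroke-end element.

β0 stroke→R1
β1 stroke→Sf1
β2 stroke→I1
β3 stroke→J1

b1 stroke→Sf1  (Sf1 (Sf) sets flow on bond)
b2 stroke→I1  (I1 integral (f out))
b3 stroke→J1  (prefer integral on C1)
b0 stroke→R1  (J1: bond 3 brought effort, rest push out)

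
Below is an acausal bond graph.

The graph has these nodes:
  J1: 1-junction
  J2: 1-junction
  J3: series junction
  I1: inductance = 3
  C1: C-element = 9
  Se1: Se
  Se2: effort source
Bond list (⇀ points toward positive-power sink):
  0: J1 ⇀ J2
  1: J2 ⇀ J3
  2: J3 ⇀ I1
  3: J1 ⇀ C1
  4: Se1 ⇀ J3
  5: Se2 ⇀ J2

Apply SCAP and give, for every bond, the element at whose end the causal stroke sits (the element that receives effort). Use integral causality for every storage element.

β0 |J2
β1 |J3
β2 |I1
β3 |J1
β4 |J3
β5 |J2

b4 →J3  (source Se1 imposes e)
b5 →J2  (Se2 fixes effort; stroke away)
b2 →I1  (prefer integral on I1)
b1 →J3  (J3: bond 2 brought flow, rest push out)
b0 →J2  (common-f at J2 fixed by 1)
b3 →J1  (1-jn J1 has f-setter on 0)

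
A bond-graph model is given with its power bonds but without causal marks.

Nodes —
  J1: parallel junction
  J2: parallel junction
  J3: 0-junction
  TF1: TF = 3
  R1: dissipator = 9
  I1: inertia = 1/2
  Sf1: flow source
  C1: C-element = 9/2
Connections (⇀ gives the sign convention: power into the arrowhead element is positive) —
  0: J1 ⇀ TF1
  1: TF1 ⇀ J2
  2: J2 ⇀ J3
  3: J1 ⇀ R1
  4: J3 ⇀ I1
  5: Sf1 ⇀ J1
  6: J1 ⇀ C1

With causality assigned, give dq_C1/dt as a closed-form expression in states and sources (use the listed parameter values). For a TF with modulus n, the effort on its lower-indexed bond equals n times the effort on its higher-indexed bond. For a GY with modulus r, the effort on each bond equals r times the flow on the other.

bond 5 |Sf1  (Sf1: flow source, stroke at near end)
bond 4 |I1  (prefer integral on I1)
bond 2 |J3  (J3: last free bond brings effort in)
bond 1 |J2  (only one effort-in slot at J2)
bond 0 |TF1  (TF TF1: opposite of bond 1)
bond 6 |J1  (C1 outputs effort q/C1)
bond 3 |R1  (J1 effort already set via bond 6)

dq_C1/dt = F_Sf1 - 2*p_I1/3 - 2*q_C1/81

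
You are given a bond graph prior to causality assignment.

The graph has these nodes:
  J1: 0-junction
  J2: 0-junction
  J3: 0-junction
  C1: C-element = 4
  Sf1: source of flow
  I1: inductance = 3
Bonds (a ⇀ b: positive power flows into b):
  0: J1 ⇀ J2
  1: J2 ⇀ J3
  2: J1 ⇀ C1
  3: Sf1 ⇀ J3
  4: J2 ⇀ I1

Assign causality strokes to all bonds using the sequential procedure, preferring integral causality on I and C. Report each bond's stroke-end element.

bond 3 stroke at Sf1  (Sf1 fixes flow; stroke at Sf1)
bond 1 stroke at J3  (J3: last free bond brings effort in)
bond 2 stroke at J1  (C1 outputs effort q/C1)
bond 0 stroke at J2  (J1: bond 2 brought effort, rest push out)
bond 4 stroke at I1  (J2: bond 0 brought effort, rest push out)

#0 |J2
#1 |J3
#2 |J1
#3 |Sf1
#4 |I1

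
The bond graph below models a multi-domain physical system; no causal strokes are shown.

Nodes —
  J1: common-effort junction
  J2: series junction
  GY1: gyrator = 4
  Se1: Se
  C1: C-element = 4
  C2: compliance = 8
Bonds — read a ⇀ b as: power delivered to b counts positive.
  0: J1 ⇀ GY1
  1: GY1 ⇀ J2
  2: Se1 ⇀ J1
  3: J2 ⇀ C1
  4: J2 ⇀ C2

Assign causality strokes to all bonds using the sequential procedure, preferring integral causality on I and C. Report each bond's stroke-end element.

b0 stroke at GY1
b1 stroke at GY1
b2 stroke at J1
b3 stroke at J2
b4 stroke at J2

β2 stroke at J1  (Se1 (Se) sets effort on bond)
β0 stroke at GY1  (common-e at J1 fixed by 2)
β1 stroke at GY1  (GY1 both-in/both-out from 0)
β3 stroke at J2  (J2 flow already set via bond 1)
β4 stroke at J2  (J2: bond 1 brought flow, rest push out)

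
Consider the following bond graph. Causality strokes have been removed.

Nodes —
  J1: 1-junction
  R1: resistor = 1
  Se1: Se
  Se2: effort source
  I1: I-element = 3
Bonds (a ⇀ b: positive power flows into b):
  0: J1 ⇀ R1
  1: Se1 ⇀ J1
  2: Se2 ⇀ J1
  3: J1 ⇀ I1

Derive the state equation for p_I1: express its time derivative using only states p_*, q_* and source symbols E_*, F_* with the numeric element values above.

dp_I1/dt = E_Se1 + E_Se2 - p_I1/3

β1 stroke→J1  (source Se1 imposes e)
β2 stroke→J1  (Se2: effort source, stroke at far end)
β3 stroke→I1  (prefer integral on I1)
β0 stroke→J1  (J1 flow already set via bond 3)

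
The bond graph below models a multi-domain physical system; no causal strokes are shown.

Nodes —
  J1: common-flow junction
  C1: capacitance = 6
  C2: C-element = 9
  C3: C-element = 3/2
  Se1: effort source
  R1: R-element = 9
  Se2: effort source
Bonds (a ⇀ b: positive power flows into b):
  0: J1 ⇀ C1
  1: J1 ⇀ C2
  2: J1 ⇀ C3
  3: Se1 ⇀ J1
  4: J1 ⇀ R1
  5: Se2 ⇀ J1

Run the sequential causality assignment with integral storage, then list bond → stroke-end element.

bond 3 →J1  (Se1 fixes effort; stroke away)
bond 5 →J1  (source Se2 imposes e)
bond 0 →J1  (C1 outputs effort q/C1)
bond 1 →J1  (C2 integral (e out))
bond 2 →J1  (prefer integral on C3)
bond 4 →R1  (J1: last free bond brings flow in)

b0 →J1
b1 →J1
b2 →J1
b3 →J1
b4 →R1
b5 →J1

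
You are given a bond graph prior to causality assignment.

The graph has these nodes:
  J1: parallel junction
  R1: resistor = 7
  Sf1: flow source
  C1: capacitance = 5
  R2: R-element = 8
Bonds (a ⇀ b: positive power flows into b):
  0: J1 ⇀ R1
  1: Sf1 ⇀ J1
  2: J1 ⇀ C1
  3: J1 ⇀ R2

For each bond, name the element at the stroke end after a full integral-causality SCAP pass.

β0 →R1
β1 →Sf1
β2 →J1
β3 →R2

β1 stroke at Sf1  (source Sf1 imposes f)
β2 stroke at J1  (C1 outputs effort q/C1)
β0 stroke at R1  (0-jn J1 has e-setter on 2)
β3 stroke at R2  (J1: bond 2 brought effort, rest push out)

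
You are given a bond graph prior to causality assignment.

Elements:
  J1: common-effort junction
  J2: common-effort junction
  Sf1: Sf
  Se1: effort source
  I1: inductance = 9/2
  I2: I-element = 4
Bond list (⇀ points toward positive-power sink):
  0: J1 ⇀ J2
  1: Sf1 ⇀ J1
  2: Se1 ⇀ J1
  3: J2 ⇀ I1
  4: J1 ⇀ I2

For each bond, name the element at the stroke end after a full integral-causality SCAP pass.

#0 stroke at J2
#1 stroke at Sf1
#2 stroke at J1
#3 stroke at I1
#4 stroke at I2

b1 stroke at Sf1  (Sf1 fixes flow; stroke at Sf1)
b2 stroke at J1  (Se1 (Se) sets effort on bond)
b0 stroke at J2  (J1 effort already set via bond 2)
b4 stroke at I2  (J1: bond 2 brought effort, rest push out)
b3 stroke at I1  (0-jn J2 has e-setter on 0)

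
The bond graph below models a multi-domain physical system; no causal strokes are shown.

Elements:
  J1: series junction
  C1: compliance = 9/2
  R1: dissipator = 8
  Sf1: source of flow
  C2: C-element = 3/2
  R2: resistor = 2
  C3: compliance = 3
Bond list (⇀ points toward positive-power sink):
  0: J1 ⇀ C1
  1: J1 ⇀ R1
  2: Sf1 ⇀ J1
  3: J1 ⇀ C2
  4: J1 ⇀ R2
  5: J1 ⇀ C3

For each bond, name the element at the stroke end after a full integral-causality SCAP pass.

b2 →Sf1  (Sf1: flow source, stroke at near end)
b0 →J1  (1-jn J1 has f-setter on 2)
b1 →J1  (common-f at J1 fixed by 2)
b3 →J1  (J1: bond 2 brought flow, rest push out)
b4 →J1  (J1: bond 2 brought flow, rest push out)
b5 →J1  (J1 flow already set via bond 2)

#0 |J1
#1 |J1
#2 |Sf1
#3 |J1
#4 |J1
#5 |J1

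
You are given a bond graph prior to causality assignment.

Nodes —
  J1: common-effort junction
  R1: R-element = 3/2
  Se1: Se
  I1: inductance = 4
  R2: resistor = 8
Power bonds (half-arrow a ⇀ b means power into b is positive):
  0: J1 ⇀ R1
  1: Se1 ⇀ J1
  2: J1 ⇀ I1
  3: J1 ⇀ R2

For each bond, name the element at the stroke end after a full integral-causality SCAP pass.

b0 →R1
b1 →J1
b2 →I1
b3 →R2

bond 1 stroke→J1  (source Se1 imposes e)
bond 0 stroke→R1  (J1: bond 1 brought effort, rest push out)
bond 2 stroke→I1  (J1 effort already set via bond 1)
bond 3 stroke→R2  (0-jn J1 has e-setter on 1)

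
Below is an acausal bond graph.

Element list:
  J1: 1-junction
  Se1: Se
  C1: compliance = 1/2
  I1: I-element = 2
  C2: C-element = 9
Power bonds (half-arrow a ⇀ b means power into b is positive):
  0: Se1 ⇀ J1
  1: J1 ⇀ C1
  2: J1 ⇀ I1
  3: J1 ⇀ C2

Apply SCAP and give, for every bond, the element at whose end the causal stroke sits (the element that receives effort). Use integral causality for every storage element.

bond 0 stroke at J1  (Se1: effort source, stroke at far end)
bond 1 stroke at J1  (prefer integral on C1)
bond 2 stroke at I1  (I1: I, integral causality)
bond 3 stroke at J1  (1-jn J1 has f-setter on 2)

b0 |J1
b1 |J1
b2 |I1
b3 |J1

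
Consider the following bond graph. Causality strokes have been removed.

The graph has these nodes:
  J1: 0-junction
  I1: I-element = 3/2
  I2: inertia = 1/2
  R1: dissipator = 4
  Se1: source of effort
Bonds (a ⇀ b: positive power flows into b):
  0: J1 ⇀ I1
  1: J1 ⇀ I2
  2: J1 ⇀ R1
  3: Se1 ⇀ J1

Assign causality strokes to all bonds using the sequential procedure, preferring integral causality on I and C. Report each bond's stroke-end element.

bond 3 →J1  (Se1 fixes effort; stroke away)
bond 0 →I1  (J1: bond 3 brought effort, rest push out)
bond 1 →I2  (J1: bond 3 brought effort, rest push out)
bond 2 →R1  (common-e at J1 fixed by 3)

bond 0 stroke→I1
bond 1 stroke→I2
bond 2 stroke→R1
bond 3 stroke→J1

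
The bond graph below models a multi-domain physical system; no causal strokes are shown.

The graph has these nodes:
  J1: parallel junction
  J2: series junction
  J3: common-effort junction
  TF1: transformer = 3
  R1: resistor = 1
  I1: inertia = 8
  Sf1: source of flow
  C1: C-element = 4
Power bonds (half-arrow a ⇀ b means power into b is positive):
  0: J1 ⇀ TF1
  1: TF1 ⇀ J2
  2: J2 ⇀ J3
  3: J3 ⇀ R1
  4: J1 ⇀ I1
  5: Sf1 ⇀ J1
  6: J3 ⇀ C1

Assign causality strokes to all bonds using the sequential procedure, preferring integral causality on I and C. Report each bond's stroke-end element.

bond 0 |J1
bond 1 |TF1
bond 2 |J2
bond 3 |R1
bond 4 |I1
bond 5 |Sf1
bond 6 |J3

#5 →Sf1  (source Sf1 imposes f)
#4 →I1  (I1 integral (f out))
#0 →J1  (only one effort-in slot at J1)
#1 →TF1  (TF TF1: opposite of bond 0)
#2 →J2  (common-f at J2 fixed by 1)
#6 →J3  (C1 integral (e out))
#3 →R1  (J3: bond 6 brought effort, rest push out)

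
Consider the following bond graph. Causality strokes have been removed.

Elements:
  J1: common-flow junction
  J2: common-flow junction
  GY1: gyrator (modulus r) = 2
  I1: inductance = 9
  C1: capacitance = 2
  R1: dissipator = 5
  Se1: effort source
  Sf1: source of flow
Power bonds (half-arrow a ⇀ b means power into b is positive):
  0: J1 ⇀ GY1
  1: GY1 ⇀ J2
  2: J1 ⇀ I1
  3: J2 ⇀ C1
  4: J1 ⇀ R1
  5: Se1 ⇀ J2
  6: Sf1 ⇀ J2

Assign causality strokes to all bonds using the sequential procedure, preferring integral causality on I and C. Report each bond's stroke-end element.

#0 →J1
#1 →J2
#2 →I1
#3 →J2
#4 →J1
#5 →J2
#6 →Sf1

b5 →J2  (Se1 fixes effort; stroke away)
b6 →Sf1  (Sf1 fixes flow; stroke at Sf1)
b1 →J2  (J2: bond 6 brought flow, rest push out)
b3 →J2  (common-f at J2 fixed by 6)
b0 →J1  (through GY1, causality inverts; strokes same side of GY1)
b2 →I1  (I1: I, integral causality)
b4 →J1  (common-f at J1 fixed by 2)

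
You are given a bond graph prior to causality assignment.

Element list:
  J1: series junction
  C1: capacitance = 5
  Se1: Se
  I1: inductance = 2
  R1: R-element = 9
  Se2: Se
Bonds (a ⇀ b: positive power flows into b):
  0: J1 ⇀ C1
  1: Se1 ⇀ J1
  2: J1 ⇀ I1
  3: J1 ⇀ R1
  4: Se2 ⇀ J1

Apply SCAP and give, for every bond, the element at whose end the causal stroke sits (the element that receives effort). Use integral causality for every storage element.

β1 →J1  (source Se1 imposes e)
β4 →J1  (source Se2 imposes e)
β0 →J1  (C1: C, integral causality)
β2 →I1  (I1 integral (f out))
β3 →J1  (J1 flow already set via bond 2)

β0 stroke→J1
β1 stroke→J1
β2 stroke→I1
β3 stroke→J1
β4 stroke→J1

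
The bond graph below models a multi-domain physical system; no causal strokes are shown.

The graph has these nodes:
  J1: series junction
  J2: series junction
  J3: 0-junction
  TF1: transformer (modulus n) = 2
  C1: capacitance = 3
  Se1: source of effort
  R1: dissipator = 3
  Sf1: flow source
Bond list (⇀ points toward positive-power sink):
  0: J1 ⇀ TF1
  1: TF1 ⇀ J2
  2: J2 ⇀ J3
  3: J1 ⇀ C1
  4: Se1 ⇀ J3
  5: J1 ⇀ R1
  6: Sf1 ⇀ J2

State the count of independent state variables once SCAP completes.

b4 stroke at J3  (Se1: effort source, stroke at far end)
b6 stroke at Sf1  (Sf1: flow source, stroke at near end)
b1 stroke at J2  (J2: bond 6 brought flow, rest push out)
b2 stroke at J2  (common-f at J2 fixed by 6)
b0 stroke at TF1  (TF1 one-in-one-out from 1)
b3 stroke at J1  (J1 flow already set via bond 0)
b5 stroke at J1  (J1 flow already set via bond 0)

1  (C1 all integral)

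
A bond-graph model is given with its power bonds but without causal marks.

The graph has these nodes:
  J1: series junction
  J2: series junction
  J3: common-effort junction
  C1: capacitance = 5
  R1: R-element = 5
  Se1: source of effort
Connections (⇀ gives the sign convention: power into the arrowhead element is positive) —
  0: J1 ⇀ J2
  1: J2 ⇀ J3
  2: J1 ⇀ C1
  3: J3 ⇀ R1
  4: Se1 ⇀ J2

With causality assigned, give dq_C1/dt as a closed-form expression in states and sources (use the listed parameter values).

dq_C1/dt = E_Se1/5 - q_C1/25

β4 →J2  (Se1: effort source, stroke at far end)
β2 →J1  (C1: C, integral causality)
β0 →J2  (J1 needs exactly one f-in)
β1 →J3  (J2 needs exactly one f-in)
β3 →R1  (0-jn J3 has e-setter on 1)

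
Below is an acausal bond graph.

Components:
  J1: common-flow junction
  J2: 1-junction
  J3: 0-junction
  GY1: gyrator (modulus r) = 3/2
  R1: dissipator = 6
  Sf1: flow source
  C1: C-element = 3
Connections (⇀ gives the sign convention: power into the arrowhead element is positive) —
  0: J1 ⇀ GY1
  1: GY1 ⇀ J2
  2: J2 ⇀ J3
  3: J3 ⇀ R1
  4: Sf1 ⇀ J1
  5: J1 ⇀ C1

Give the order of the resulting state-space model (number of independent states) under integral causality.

β4 →Sf1  (Sf1 fixes flow; stroke at Sf1)
β0 →J1  (J1 flow already set via bond 4)
β5 →J1  (J1 flow already set via bond 4)
β1 →J2  (GY1 both-in/both-out from 0)
β2 →J3  (only one flow-in slot at J2)
β3 →R1  (J3: bond 2 brought effort, rest push out)

1  (C1 all integral)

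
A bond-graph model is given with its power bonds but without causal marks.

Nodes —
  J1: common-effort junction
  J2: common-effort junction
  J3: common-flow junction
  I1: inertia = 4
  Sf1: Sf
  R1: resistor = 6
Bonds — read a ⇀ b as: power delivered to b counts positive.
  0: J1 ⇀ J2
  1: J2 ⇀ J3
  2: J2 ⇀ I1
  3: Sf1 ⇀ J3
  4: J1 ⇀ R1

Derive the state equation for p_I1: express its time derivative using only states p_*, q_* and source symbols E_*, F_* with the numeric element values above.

dp_I1/dt = -6*F_Sf1 - 3*p_I1/2

#3 stroke→Sf1  (source Sf1 imposes f)
#1 stroke→J3  (common-f at J3 fixed by 3)
#2 stroke→I1  (I1 integral (f out))
#0 stroke→J2  (J2 needs exactly one e-in)
#4 stroke→J1  (J1 needs exactly one e-in)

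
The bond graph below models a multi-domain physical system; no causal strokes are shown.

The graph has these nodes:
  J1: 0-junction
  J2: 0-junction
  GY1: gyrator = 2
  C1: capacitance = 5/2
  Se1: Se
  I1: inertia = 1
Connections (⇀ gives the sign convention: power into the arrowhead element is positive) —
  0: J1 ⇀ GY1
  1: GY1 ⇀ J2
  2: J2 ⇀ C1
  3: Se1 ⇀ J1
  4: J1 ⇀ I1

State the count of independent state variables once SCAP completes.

2  (C1, I1 all integral)

β3 stroke→J1  (Se1 (Se) sets effort on bond)
β0 stroke→GY1  (0-jn J1 has e-setter on 3)
β4 stroke→I1  (0-jn J1 has e-setter on 3)
β1 stroke→GY1  (GY1 both-in/both-out from 0)
β2 stroke→J2  (J2 needs exactly one e-in)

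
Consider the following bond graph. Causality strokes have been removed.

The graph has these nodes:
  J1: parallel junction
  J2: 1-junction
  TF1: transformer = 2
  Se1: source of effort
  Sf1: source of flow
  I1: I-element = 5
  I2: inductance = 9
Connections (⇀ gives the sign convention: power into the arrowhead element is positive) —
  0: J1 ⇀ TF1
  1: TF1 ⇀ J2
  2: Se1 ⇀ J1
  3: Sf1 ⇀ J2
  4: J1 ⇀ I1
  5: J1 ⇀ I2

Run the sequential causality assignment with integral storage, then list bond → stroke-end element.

β2 stroke at J1  (Se1 (Se) sets effort on bond)
β3 stroke at Sf1  (Sf1 fixes flow; stroke at Sf1)
β0 stroke at TF1  (common-e at J1 fixed by 2)
β4 stroke at I1  (common-e at J1 fixed by 2)
β5 stroke at I2  (common-e at J1 fixed by 2)
β1 stroke at J2  (1-jn J2 has f-setter on 3)

β0 stroke at TF1
β1 stroke at J2
β2 stroke at J1
β3 stroke at Sf1
β4 stroke at I1
β5 stroke at I2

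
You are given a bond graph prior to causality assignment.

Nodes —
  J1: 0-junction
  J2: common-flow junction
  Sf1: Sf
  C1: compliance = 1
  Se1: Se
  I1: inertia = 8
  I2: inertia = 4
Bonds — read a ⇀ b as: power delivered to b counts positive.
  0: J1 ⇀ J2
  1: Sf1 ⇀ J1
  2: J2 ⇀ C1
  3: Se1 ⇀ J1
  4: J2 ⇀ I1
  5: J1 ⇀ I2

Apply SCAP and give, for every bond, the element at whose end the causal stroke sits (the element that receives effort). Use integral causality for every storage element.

b0 stroke at J2
b1 stroke at Sf1
b2 stroke at J2
b3 stroke at J1
b4 stroke at I1
b5 stroke at I2

β1 |Sf1  (Sf1: flow source, stroke at near end)
β3 |J1  (Se1 (Se) sets effort on bond)
β0 |J2  (J1 effort already set via bond 3)
β5 |I2  (J1: bond 3 brought effort, rest push out)
β2 |J2  (C1 outputs effort q/C1)
β4 |I1  (closing 1-jn rule on J2)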